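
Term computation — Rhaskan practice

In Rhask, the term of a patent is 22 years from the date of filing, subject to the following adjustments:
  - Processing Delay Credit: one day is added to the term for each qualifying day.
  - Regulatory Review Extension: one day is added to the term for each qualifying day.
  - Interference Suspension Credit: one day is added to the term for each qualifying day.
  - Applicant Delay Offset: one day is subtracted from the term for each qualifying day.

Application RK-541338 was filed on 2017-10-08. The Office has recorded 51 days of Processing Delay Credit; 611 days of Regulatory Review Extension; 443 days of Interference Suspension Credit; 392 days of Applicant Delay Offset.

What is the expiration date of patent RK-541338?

Base term: filing date + 22 years → 8 October 2039.
Processing Delay Credit: +51 days → 28 November 2039.
Regulatory Review Extension: +611 days → 31 July 2041.
Interference Suspension Credit: +443 days → 17 October 2042.
Applicant Delay Offset: −392 days → 20 September 2041.

2041-09-20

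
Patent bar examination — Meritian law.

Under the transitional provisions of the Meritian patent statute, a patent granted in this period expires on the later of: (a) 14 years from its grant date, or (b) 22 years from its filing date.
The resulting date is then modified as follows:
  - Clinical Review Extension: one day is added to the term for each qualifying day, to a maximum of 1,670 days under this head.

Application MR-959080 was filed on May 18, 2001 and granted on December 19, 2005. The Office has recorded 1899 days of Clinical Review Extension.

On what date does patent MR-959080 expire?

December 13, 2027

(a) grant + 14 years → 19 December 2019.
(b) filing + 22 years → 18 May 2023.
Later of the two: 18 May 2023.
Clinical Review Extension: 1899 days claimed exceeds the 1670-day cap, so +1670 days → 13 December 2027.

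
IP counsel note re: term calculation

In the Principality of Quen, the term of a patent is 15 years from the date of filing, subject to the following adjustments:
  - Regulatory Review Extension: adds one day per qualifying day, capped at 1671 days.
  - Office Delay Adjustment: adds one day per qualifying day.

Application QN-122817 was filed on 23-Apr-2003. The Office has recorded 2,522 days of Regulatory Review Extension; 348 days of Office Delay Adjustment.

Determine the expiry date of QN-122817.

Base term: filing date + 15 years → 23 April 2018.
Regulatory Review Extension: 2522 days claimed exceeds the 1671-day cap, so +1671 days → 19 November 2022.
Office Delay Adjustment: +348 days → 2 November 2023.

2023-11-02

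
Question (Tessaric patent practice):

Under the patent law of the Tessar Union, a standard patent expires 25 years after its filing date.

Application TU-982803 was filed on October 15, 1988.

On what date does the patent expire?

2013-10-15

Filing date + 25 years → 15 October 2013.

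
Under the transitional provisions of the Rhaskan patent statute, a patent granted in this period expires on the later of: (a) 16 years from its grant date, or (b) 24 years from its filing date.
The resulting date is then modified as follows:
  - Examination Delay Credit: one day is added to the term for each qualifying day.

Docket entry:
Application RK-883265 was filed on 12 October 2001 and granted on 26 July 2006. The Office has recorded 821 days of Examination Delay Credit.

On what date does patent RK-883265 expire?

(a) grant + 16 years → 26 July 2022.
(b) filing + 24 years → 12 October 2025.
Later of the two: 12 October 2025.
Examination Delay Credit: +821 days → 11 January 2028.

2028-01-11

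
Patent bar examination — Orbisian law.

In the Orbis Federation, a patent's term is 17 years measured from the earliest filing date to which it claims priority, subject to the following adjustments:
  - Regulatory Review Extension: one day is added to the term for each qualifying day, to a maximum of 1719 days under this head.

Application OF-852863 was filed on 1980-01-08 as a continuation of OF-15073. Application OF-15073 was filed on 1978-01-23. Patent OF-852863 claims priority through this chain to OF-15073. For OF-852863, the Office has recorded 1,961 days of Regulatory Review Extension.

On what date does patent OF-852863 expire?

October 8, 1999

Earliest priority filing: 23 January 1978.
Base term: 23 January 1978 + 17 years → 23 January 1995.
Regulatory Review Extension: 1961 days claimed exceeds the 1719-day cap, so +1719 days → 8 October 1999.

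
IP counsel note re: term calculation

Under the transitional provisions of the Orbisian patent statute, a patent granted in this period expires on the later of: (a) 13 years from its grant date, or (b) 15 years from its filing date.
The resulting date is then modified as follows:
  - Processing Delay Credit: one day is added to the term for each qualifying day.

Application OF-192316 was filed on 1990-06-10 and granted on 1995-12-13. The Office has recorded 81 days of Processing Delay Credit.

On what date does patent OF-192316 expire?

(a) grant + 13 years → 13 December 2008.
(b) filing + 15 years → 10 June 2005.
Later of the two: 13 December 2008.
Processing Delay Credit: +81 days → 4 March 2009.

March 4, 2009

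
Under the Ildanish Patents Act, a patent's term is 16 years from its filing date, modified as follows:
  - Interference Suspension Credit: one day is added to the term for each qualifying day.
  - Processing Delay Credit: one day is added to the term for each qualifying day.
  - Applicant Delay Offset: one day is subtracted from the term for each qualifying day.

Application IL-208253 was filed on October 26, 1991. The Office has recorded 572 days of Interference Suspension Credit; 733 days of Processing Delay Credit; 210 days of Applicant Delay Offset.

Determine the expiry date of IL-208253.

Base term: filing date + 16 years → 26 October 2007.
Interference Suspension Credit: +572 days → 20 May 2009.
Processing Delay Credit: +733 days → 23 May 2011.
Applicant Delay Offset: −210 days → 25 October 2010.

October 25, 2010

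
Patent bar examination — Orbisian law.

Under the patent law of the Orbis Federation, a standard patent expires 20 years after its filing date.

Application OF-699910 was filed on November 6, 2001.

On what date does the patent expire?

Filing date + 20 years → 6 November 2021.

2021-11-06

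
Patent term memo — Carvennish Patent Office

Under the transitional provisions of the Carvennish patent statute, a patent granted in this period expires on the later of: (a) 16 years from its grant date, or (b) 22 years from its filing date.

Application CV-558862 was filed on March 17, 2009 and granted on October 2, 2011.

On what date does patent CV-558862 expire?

March 17, 2031

(a) grant + 16 years → 2 October 2027.
(b) filing + 22 years → 17 March 2031.
Later of the two: 17 March 2031.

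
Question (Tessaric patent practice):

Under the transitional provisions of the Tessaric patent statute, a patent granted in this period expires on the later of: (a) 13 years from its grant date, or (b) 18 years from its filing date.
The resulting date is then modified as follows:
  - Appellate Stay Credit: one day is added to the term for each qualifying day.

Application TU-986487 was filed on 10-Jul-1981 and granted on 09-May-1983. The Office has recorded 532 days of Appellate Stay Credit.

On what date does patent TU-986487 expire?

2000-12-23

(a) grant + 13 years → 9 May 1996.
(b) filing + 18 years → 10 July 1999.
Later of the two: 10 July 1999.
Appellate Stay Credit: +532 days → 23 December 2000.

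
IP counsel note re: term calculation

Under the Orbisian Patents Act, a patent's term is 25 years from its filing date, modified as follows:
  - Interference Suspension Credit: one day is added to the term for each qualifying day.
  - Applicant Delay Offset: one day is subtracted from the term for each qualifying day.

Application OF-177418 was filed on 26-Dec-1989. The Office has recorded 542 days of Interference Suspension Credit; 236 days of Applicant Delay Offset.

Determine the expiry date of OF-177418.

Base term: filing date + 25 years → 26 December 2014.
Interference Suspension Credit: +542 days → 20 June 2016.
Applicant Delay Offset: −236 days → 28 October 2015.

2015-10-28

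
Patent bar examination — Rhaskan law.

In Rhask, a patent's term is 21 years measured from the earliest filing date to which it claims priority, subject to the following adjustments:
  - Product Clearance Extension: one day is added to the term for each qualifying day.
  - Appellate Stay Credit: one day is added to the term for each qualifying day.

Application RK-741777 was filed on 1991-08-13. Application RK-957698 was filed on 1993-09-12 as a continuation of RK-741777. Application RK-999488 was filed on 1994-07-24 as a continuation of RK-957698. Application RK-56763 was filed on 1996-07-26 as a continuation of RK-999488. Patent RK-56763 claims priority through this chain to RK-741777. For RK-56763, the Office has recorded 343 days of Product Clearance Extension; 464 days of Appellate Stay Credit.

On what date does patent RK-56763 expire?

2014-10-29

Earliest priority filing: 13 August 1991.
Base term: 13 August 1991 + 21 years → 13 August 2012.
Product Clearance Extension: +343 days → 22 July 2013.
Appellate Stay Credit: +464 days → 29 October 2014.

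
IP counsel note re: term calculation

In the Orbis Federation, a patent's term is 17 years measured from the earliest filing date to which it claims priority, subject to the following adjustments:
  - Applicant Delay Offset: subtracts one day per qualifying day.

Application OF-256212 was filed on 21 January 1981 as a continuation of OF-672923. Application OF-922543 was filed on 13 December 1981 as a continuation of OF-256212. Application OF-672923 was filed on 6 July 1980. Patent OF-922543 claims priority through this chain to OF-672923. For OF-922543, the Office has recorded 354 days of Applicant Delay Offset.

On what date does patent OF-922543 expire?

Earliest priority filing: 6 July 1980.
Base term: 6 July 1980 + 17 years → 6 July 1997.
Applicant Delay Offset: −354 days → 17 July 1996.

July 17, 1996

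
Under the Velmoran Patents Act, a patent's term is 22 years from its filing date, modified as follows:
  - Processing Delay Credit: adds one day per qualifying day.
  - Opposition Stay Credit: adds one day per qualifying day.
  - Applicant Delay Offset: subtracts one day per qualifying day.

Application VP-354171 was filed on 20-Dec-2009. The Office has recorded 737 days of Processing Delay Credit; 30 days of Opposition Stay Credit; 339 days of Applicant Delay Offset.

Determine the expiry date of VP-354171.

Base term: filing date + 22 years → 20 December 2031.
Processing Delay Credit: +737 days → 26 December 2033.
Opposition Stay Credit: +30 days → 25 January 2034.
Applicant Delay Offset: −339 days → 20 February 2033.

2033-02-20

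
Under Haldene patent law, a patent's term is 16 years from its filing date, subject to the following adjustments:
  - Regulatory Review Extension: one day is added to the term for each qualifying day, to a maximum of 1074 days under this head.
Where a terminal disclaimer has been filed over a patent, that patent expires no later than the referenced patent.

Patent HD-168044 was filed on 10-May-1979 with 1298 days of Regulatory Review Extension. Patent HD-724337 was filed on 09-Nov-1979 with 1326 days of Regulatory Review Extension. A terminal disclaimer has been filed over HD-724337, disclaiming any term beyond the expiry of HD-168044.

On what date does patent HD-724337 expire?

April 18, 1998

Natural term of HD-724337:
  Base: filing + 16 years → 9 November 1995.
  Regulatory Review Extension: 1326 days claimed exceeds the 1074-day cap, so +1074 days → 18 October 1998.
Expiry of referenced patent HD-168044:
  Base: filing + 16 years → 10 May 1995.
  Regulatory Review Extension: 1298 days claimed exceeds the 1074-day cap, so +1074 days → 18 April 1998.
Terminal disclaimer: HD-724337 expires on the earlier of 18 October 1998 and 18 April 1998.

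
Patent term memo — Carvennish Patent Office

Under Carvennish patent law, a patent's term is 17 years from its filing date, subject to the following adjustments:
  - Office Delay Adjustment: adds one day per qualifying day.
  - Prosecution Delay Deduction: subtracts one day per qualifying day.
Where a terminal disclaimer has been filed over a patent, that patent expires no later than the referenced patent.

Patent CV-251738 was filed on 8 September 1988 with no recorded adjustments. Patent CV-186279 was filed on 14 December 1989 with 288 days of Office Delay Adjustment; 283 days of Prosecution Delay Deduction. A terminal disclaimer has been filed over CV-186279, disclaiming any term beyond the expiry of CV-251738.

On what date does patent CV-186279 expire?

Natural term of CV-186279:
  Base: filing + 17 years → 14 December 2006.
  Office Delay Adjustment: +288 days → 28 September 2007.
  Prosecution Delay Deduction: −283 days → 19 December 2006.
Expiry of referenced patent CV-251738:
  Base: filing + 17 years → 8 September 2005.
Terminal disclaimer: CV-186279 expires on the earlier of 19 December 2006 and 8 September 2005.

2005-09-08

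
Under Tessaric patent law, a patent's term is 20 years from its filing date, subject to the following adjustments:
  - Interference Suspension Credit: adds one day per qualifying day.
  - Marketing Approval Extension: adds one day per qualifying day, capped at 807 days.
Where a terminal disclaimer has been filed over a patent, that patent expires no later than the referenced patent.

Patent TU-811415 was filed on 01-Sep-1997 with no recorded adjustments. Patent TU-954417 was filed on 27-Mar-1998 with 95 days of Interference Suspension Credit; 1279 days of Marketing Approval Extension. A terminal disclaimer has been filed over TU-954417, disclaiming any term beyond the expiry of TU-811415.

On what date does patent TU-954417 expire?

Natural term of TU-954417:
  Base: filing + 20 years → 27 March 2018.
  Interference Suspension Credit: +95 days → 30 June 2018.
  Marketing Approval Extension: 1279 days claimed exceeds the 807-day cap, so +807 days → 14 September 2020.
Expiry of referenced patent TU-811415:
  Base: filing + 20 years → 1 September 2017.
Terminal disclaimer: TU-954417 expires on the earlier of 14 September 2020 and 1 September 2017.

September 1, 2017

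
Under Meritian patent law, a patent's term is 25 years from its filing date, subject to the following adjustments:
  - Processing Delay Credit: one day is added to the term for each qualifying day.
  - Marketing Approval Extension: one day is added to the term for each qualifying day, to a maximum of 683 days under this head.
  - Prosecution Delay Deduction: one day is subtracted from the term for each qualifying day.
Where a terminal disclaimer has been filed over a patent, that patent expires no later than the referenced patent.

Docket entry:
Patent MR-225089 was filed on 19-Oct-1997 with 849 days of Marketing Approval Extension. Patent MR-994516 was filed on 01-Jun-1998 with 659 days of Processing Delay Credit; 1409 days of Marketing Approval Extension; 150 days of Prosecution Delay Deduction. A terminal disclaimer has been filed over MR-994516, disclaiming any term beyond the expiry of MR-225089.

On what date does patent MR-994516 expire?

September 1, 2024

Natural term of MR-994516:
  Base: filing + 25 years → 1 June 2023.
  Processing Delay Credit: +659 days → 21 March 2025.
  Marketing Approval Extension: 1409 days claimed exceeds the 683-day cap, so +683 days → 2 February 2027.
  Prosecution Delay Deduction: −150 days → 5 September 2026.
Expiry of referenced patent MR-225089:
  Base: filing + 25 years → 19 October 2022.
  Marketing Approval Extension: 849 days claimed exceeds the 683-day cap, so +683 days → 1 September 2024.
Terminal disclaimer: MR-994516 expires on the earlier of 5 September 2026 and 1 September 2024.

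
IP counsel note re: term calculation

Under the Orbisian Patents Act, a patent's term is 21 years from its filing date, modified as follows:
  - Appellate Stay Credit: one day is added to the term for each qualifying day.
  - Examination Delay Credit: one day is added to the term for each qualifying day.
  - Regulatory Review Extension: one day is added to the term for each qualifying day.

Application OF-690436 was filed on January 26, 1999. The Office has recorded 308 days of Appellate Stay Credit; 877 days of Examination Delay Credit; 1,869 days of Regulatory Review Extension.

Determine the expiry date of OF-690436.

2028-06-06

Base term: filing date + 21 years → 26 January 2020.
Appellate Stay Credit: +308 days → 29 November 2020.
Examination Delay Credit: +877 days → 25 April 2023.
Regulatory Review Extension: +1869 days → 6 June 2028.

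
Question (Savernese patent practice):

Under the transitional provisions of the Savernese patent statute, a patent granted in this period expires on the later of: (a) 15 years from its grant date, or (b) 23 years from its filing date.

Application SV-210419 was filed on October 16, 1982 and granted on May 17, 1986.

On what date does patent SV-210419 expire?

2005-10-16

(a) grant + 15 years → 17 May 2001.
(b) filing + 23 years → 16 October 2005.
Later of the two: 16 October 2005.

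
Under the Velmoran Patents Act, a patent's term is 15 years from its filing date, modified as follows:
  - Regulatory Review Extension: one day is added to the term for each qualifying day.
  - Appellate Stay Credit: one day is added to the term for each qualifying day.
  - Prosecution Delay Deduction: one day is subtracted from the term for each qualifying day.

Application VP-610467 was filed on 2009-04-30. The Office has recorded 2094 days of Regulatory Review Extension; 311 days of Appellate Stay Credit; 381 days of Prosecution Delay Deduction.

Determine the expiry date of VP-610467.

Base term: filing date + 15 years → 30 April 2024.
Regulatory Review Extension: +2094 days → 23 January 2030.
Appellate Stay Credit: +311 days → 30 November 2030.
Prosecution Delay Deduction: −381 days → 14 November 2029.

2029-11-14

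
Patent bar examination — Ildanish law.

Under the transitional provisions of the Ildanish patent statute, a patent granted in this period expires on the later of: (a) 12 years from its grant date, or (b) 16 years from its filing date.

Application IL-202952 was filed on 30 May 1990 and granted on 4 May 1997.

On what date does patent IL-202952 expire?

May 4, 2009

(a) grant + 12 years → 4 May 2009.
(b) filing + 16 years → 30 May 2006.
Later of the two: 4 May 2009.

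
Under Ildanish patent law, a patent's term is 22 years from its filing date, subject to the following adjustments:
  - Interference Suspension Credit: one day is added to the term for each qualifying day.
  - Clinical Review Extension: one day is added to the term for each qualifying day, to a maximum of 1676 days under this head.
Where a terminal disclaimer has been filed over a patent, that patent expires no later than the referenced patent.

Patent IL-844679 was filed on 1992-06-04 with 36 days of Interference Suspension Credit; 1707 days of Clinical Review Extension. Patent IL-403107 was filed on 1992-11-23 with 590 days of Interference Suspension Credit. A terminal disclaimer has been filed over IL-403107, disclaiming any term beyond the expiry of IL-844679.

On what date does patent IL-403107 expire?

Natural term of IL-403107:
  Base: filing + 22 years → 23 November 2014.
  Interference Suspension Credit: +590 days → 5 July 2016.
Expiry of referenced patent IL-844679:
  Base: filing + 22 years → 4 June 2014.
  Interference Suspension Credit: +36 days → 10 July 2014.
  Clinical Review Extension: 1707 days claimed exceeds the 1676-day cap, so +1676 days → 10 February 2019.
Terminal disclaimer: IL-403107 expires on the earlier of 5 July 2016 and 10 February 2019.

2016-07-05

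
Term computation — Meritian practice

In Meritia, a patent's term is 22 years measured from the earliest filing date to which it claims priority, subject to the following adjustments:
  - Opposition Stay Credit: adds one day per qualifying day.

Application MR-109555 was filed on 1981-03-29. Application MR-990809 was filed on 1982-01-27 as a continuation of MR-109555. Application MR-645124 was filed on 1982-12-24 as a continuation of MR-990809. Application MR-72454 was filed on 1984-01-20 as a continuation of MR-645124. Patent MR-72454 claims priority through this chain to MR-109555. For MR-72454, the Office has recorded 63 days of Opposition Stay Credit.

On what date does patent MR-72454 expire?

Earliest priority filing: 29 March 1981.
Base term: 29 March 1981 + 22 years → 29 March 2003.
Opposition Stay Credit: +63 days → 31 May 2003.

May 31, 2003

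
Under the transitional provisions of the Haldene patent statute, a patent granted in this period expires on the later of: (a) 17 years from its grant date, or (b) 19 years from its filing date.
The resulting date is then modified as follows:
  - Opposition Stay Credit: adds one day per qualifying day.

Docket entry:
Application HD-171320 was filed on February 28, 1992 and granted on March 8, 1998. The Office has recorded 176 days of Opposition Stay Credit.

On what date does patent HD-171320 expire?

2015-08-31

(a) grant + 17 years → 8 March 2015.
(b) filing + 19 years → 28 February 2011.
Later of the two: 8 March 2015.
Opposition Stay Credit: +176 days → 31 August 2015.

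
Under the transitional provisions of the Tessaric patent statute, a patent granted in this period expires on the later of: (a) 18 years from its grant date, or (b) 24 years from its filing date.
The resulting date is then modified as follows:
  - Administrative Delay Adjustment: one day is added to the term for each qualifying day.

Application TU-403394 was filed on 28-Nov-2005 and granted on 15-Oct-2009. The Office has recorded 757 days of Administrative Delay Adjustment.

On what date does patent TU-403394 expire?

December 25, 2031

(a) grant + 18 years → 15 October 2027.
(b) filing + 24 years → 28 November 2029.
Later of the two: 28 November 2029.
Administrative Delay Adjustment: +757 days → 25 December 2031.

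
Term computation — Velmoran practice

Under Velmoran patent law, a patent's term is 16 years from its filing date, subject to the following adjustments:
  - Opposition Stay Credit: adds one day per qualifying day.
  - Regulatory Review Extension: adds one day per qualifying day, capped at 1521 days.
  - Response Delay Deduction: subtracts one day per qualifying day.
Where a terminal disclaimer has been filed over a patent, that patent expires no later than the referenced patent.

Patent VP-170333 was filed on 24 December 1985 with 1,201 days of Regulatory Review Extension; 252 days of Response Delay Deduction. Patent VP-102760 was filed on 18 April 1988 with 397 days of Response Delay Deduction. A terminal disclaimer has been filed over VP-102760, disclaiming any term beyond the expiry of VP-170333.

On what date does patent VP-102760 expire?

2003-03-18

Natural term of VP-102760:
  Base: filing + 16 years → 18 April 2004.
  Response Delay Deduction: −397 days → 18 March 2003.
Expiry of referenced patent VP-170333:
  Base: filing + 16 years → 24 December 2001.
  Regulatory Review Extension: 1201 days (within the 1521-day cap) → +1201 days → 8 April 2005.
  Response Delay Deduction: −252 days → 30 July 2004.
Terminal disclaimer: VP-102760 expires on the earlier of 18 March 2003 and 30 July 2004.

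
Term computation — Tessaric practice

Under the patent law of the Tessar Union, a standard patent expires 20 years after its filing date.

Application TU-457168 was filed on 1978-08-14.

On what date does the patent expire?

August 14, 1998

Filing date + 20 years → 14 August 1998.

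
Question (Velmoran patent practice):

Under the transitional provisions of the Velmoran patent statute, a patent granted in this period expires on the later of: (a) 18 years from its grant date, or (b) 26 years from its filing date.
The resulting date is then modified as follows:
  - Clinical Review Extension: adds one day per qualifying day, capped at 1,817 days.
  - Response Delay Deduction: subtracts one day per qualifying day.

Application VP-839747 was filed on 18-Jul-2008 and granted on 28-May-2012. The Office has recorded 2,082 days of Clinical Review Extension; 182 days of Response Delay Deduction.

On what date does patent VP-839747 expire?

2039-01-08

(a) grant + 18 years → 28 May 2030.
(b) filing + 26 years → 18 July 2034.
Later of the two: 18 July 2034.
Clinical Review Extension: 2082 days claimed exceeds the 1817-day cap, so +1817 days → 9 July 2039.
Response Delay Deduction: −182 days → 8 January 2039.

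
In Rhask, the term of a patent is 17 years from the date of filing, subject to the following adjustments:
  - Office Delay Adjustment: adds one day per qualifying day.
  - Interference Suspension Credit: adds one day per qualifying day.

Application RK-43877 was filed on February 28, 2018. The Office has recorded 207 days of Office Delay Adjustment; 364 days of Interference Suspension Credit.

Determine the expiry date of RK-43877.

Base term: filing date + 17 years → 28 February 2035.
Office Delay Adjustment: +207 days → 23 September 2035.
Interference Suspension Credit: +364 days → 21 September 2036.

September 21, 2036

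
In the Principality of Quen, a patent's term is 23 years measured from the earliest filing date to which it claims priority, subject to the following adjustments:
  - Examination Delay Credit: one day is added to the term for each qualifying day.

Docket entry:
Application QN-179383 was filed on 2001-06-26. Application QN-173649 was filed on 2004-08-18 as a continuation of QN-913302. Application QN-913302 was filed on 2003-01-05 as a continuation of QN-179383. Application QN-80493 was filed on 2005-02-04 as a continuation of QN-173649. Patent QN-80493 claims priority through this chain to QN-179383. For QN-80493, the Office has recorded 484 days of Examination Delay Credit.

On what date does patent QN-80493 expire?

2025-10-23

Earliest priority filing: 26 June 2001.
Base term: 26 June 2001 + 23 years → 26 June 2024.
Examination Delay Credit: +484 days → 23 October 2025.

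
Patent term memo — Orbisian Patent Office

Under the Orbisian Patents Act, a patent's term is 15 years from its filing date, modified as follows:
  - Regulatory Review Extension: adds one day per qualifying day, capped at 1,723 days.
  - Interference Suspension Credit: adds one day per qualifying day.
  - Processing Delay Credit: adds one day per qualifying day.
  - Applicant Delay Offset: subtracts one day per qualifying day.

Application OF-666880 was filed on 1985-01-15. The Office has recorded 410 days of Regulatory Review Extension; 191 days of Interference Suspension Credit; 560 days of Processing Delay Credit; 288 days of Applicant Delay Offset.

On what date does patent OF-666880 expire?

2002-06-06

Base term: filing date + 15 years → 15 January 2000.
Regulatory Review Extension: 410 days (within the 1723-day cap) → +410 days → 28 February 2001.
Interference Suspension Credit: +191 days → 7 September 2001.
Processing Delay Credit: +560 days → 21 March 2003.
Applicant Delay Offset: −288 days → 6 June 2002.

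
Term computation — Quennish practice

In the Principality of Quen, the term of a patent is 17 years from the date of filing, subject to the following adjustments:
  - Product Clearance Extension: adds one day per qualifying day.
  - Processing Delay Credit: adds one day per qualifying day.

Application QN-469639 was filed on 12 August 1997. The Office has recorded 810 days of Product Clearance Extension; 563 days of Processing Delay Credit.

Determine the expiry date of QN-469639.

May 16, 2018

Base term: filing date + 17 years → 12 August 2014.
Product Clearance Extension: +810 days → 30 October 2016.
Processing Delay Credit: +563 days → 16 May 2018.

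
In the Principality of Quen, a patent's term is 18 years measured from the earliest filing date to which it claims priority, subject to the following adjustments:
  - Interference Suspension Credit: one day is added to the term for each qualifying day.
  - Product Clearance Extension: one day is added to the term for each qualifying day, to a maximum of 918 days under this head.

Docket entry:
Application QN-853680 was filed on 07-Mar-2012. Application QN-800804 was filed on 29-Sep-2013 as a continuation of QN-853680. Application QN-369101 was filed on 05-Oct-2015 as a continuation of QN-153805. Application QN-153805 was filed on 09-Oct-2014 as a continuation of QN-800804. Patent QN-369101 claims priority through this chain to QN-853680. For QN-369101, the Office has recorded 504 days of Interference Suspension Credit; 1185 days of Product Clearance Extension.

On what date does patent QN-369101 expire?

January 27, 2034

Earliest priority filing: 7 March 2012.
Base term: 7 March 2012 + 18 years → 7 March 2030.
Interference Suspension Credit: +504 days → 24 July 2031.
Product Clearance Extension: 1185 days claimed exceeds the 918-day cap, so +918 days → 27 January 2034.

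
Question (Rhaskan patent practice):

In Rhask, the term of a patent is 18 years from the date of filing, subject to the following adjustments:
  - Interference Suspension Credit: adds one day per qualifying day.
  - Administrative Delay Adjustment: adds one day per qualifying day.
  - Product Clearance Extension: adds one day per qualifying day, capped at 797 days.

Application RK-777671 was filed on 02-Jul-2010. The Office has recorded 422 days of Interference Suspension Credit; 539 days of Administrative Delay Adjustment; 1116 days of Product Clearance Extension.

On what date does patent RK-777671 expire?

Base term: filing date + 18 years → 2 July 2028.
Interference Suspension Credit: +422 days → 28 August 2029.
Administrative Delay Adjustment: +539 days → 18 February 2031.
Product Clearance Extension: 1116 days claimed exceeds the 797-day cap, so +797 days → 25 April 2033.

2033-04-25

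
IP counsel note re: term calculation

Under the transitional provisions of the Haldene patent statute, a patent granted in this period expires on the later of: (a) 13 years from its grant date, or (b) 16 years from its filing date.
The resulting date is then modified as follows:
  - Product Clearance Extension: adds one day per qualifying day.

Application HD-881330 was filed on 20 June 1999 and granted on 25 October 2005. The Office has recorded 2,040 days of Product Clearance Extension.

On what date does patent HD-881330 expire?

2024-05-26

(a) grant + 13 years → 25 October 2018.
(b) filing + 16 years → 20 June 2015.
Later of the two: 25 October 2018.
Product Clearance Extension: +2040 days → 26 May 2024.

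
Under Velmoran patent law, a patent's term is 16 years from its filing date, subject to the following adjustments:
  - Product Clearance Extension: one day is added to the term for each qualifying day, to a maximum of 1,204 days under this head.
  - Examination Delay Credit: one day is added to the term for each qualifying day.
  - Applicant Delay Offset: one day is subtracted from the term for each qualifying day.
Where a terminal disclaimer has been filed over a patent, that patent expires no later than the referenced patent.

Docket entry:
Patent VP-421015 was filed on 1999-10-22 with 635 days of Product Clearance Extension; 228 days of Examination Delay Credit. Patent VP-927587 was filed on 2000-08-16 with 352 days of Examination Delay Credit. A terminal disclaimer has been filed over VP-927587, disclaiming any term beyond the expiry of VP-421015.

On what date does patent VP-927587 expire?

August 3, 2017

Natural term of VP-927587:
  Base: filing + 16 years → 16 August 2016.
  Examination Delay Credit: +352 days → 3 August 2017.
Expiry of referenced patent VP-421015:
  Base: filing + 16 years → 22 October 2015.
  Product Clearance Extension: 635 days (within the 1204-day cap) → +635 days → 18 July 2017.
  Examination Delay Credit: +228 days → 3 March 2018.
Terminal disclaimer: VP-927587 expires on the earlier of 3 August 2017 and 3 March 2018.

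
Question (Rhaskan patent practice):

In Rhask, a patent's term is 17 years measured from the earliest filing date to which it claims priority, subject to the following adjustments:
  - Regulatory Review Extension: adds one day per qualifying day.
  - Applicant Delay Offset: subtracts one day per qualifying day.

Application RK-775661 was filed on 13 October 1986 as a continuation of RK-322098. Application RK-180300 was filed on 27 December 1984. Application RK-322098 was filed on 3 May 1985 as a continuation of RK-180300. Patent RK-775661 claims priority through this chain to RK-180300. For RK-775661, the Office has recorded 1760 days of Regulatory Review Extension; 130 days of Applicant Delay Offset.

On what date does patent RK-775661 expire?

2006-06-14

Earliest priority filing: 27 December 1984.
Base term: 27 December 1984 + 17 years → 27 December 2001.
Regulatory Review Extension: +1760 days → 22 October 2006.
Applicant Delay Offset: −130 days → 14 June 2006.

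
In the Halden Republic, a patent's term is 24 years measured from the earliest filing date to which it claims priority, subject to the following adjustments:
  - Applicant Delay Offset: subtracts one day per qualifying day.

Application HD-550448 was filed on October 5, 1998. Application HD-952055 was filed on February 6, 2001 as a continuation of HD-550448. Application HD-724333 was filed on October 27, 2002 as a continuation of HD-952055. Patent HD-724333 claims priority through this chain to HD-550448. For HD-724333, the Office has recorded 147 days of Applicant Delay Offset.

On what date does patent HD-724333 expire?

May 11, 2022

Earliest priority filing: 5 October 1998.
Base term: 5 October 1998 + 24 years → 5 October 2022.
Applicant Delay Offset: −147 days → 11 May 2022.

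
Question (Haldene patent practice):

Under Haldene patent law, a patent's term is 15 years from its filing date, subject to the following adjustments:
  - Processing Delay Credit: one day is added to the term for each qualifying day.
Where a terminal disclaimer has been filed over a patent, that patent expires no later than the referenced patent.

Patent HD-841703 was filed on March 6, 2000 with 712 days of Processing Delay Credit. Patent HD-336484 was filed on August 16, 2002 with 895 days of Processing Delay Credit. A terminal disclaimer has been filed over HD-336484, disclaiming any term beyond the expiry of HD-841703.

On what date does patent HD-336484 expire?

Natural term of HD-336484:
  Base: filing + 15 years → 16 August 2017.
  Processing Delay Credit: +895 days → 28 January 2020.
Expiry of referenced patent HD-841703:
  Base: filing + 15 years → 6 March 2015.
  Processing Delay Credit: +712 days → 15 February 2017.
Terminal disclaimer: HD-336484 expires on the earlier of 28 January 2020 and 15 February 2017.

February 15, 2017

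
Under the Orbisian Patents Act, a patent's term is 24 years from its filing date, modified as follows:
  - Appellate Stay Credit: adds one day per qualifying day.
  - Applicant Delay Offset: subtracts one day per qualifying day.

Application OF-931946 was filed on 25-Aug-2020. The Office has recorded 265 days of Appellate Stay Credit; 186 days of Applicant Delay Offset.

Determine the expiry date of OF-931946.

Base term: filing date + 24 years → 25 August 2044.
Appellate Stay Credit: +265 days → 17 May 2045.
Applicant Delay Offset: −186 days → 12 November 2044.

November 12, 2044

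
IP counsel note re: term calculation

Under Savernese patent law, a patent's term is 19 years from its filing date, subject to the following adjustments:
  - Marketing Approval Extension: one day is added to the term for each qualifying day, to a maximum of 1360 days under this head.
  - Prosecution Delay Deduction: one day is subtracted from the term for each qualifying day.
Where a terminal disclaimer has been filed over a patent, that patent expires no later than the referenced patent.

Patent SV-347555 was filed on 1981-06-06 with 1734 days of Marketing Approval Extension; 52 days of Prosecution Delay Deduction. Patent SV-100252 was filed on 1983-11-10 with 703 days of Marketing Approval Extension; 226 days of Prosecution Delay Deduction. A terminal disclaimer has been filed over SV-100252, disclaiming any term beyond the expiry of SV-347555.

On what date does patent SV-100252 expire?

January 5, 2004

Natural term of SV-100252:
  Base: filing + 19 years → 10 November 2002.
  Marketing Approval Extension: 703 days (within the 1360-day cap) → +703 days → 13 October 2004.
  Prosecution Delay Deduction: −226 days → 1 March 2004.
Expiry of referenced patent SV-347555:
  Base: filing + 19 years → 6 June 2000.
  Marketing Approval Extension: 1734 days claimed exceeds the 1360-day cap, so +1360 days → 26 February 2004.
  Prosecution Delay Deduction: −52 days → 5 January 2004.
Terminal disclaimer: SV-100252 expires on the earlier of 1 March 2004 and 5 January 2004.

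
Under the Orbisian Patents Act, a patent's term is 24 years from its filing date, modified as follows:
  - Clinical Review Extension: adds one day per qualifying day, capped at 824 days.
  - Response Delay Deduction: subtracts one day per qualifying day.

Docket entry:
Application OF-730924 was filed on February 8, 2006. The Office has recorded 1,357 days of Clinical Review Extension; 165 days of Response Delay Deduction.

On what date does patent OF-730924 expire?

2031-11-29

Base term: filing date + 24 years → 8 February 2030.
Clinical Review Extension: 1357 days claimed exceeds the 824-day cap, so +824 days → 12 May 2032.
Response Delay Deduction: −165 days → 29 November 2031.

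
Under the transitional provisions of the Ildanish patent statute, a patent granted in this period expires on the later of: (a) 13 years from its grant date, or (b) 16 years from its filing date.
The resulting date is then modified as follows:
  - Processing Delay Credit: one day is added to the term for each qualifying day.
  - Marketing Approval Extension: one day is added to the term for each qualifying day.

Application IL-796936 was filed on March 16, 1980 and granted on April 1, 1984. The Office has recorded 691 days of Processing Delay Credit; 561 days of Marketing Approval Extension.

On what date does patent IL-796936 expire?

September 4, 2000

(a) grant + 13 years → 1 April 1997.
(b) filing + 16 years → 16 March 1996.
Later of the two: 1 April 1997.
Processing Delay Credit: +691 days → 21 February 1999.
Marketing Approval Extension: +561 days → 4 September 2000.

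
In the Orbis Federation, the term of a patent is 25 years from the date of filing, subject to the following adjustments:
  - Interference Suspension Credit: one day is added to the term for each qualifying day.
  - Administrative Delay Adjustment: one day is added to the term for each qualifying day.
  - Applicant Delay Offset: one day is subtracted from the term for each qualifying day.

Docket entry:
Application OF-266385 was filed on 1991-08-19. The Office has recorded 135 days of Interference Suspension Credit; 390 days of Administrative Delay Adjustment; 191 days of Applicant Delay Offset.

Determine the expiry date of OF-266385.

Base term: filing date + 25 years → 19 August 2016.
Interference Suspension Credit: +135 days → 1 January 2017.
Administrative Delay Adjustment: +390 days → 26 January 2018.
Applicant Delay Offset: −191 days → 19 July 2017.

July 19, 2017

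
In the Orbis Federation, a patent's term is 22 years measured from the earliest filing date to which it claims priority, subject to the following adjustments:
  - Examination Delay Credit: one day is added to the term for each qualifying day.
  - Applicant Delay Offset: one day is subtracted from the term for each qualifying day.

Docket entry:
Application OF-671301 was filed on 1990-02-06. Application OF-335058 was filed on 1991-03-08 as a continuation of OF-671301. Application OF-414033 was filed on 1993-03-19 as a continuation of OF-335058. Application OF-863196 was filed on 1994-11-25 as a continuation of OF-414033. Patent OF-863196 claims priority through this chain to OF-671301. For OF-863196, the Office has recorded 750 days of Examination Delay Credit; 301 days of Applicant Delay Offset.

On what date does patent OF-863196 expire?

Earliest priority filing: 6 February 1990.
Base term: 6 February 1990 + 22 years → 6 February 2012.
Examination Delay Credit: +750 days → 25 February 2014.
Applicant Delay Offset: −301 days → 30 April 2013.

April 30, 2013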